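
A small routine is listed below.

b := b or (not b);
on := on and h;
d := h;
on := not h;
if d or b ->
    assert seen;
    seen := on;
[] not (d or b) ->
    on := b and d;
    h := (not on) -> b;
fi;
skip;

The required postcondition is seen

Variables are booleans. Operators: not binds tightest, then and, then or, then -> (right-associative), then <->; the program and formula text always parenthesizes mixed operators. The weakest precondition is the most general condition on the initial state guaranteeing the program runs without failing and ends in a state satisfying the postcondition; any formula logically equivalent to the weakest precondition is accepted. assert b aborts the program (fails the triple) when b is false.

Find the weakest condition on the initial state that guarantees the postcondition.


Working backward. After the program, seen must hold.
Before skip: seen
Then branch requires seen and on; else branch requires seen.
Before the if: ((d or b) -> (seen and on)) and ((not (d or b)) -> seen)
Before on := not h: ((d or b) -> (seen and (not h))) and ((not (d or b)) -> seen)
Before d := h: ((h or b) -> (seen and (not h))) and ((not (h or b)) -> seen)
Before on := on and h: ((h or b) -> (seen and (not h))) and ((not (h or b)) -> seen)
Before b := b or (not b): seen and (not h)
Answer: WP = seen and (not h)


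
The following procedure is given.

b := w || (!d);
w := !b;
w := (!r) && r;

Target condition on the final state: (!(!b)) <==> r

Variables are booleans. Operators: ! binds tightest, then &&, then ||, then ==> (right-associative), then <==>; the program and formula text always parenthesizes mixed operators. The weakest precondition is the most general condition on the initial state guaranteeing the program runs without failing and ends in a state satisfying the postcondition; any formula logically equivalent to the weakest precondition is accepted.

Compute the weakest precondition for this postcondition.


Working backward. After the program, the postcondition (!(!b)) <==> r must hold; in canonical form it is b <==> r.
Before w := (!r) && r: b <==> r
Before w := !b: b <==> r
Before b := w || (!d): (w || (!d)) <==> r
Answer: WP = (w || (!d)) <==> r


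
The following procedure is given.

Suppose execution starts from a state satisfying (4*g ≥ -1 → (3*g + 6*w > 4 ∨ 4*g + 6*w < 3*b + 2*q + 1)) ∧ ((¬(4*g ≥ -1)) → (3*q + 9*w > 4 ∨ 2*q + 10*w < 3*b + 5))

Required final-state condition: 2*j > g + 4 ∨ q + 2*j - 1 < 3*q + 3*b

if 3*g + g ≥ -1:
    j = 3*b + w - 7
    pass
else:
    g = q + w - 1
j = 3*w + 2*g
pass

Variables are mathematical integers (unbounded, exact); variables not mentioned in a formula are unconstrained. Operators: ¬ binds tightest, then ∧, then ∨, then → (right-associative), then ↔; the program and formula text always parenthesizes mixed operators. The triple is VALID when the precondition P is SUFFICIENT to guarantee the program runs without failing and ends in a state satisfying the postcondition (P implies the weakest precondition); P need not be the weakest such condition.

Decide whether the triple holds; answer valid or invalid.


Working backward. After the program, the postcondition 2*j > g + 4 ∨ q + 2*j - 1 < 3*q + 3*b must hold; in canonical form it is 2*j > g + 4 ∨ 2*j < 3*b + 2*q + 1.
Before skip: 2*j > g + 4 ∨ 2*j < 3*b + 2*q + 1
Before j := 3*w + 2*g: 3*g + 6*w > 4 ∨ 4*g + 6*w < 3*b + 2*q + 1
Then branch requires 3*g + 6*w > 4 ∨ 4*g + 6*w < 3*b + 2*q + 1; else branch requires 3*q + 9*w > 7 ∨ 2*q + 10*w < 3*b + 5.
Before the if: (4*g ≥ -1 → (3*g + 6*w > 4 ∨ 4*g + 6*w < 3*b + 2*q + 1)) ∧ ((¬(4*g ≥ -1)) → (3*q + 9*w > 7 ∨ 2*q + 10*w < 3*b + 5))
The weakest precondition is (4*g ≥ -1 → (3*g + 6*w > 4 ∨ 4*g + 6*w < 3*b + 2*q + 1)) ∧ ((¬(4*g ≥ -1)) → (3*q + 9*w > 7 ∨ 2*q + 10*w < 3*b + 5)).
Check whether (4*g ≥ -1 → (3*g + 6*w > 4 ∨ 4*g + 6*w < 3*b + 2*q + 1)) ∧ ((¬(4*g ≥ -1)) → (3*q + 9*w > 4 ∨ 2*q + 10*w < 3*b + 5)) implies it.
Countermodel: at the initial state b = -1, g = -1, q = 2, w = 0, the precondition holds but the weakest precondition fails.
Answer: invalid


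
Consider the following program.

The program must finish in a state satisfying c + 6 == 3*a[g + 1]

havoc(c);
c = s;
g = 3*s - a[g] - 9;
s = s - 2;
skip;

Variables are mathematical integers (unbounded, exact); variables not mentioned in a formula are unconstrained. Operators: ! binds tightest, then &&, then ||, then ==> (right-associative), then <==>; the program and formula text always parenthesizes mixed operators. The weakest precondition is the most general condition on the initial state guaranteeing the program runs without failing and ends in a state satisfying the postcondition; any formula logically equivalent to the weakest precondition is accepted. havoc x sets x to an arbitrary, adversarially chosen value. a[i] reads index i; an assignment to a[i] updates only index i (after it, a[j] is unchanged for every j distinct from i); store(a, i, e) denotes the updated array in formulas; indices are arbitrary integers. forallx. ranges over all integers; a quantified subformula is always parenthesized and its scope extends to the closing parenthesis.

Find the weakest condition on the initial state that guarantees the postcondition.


Working backward. After the program, the postcondition c + 6 == 3*a[g + 1] must hold; in canonical form it is c == 3*a[g + 1] - 6.
Before skip: c == 3*a[g + 1] - 6
Before s := s - 2: c == 3*a[g + 1] - 6
Before g := 3*s - a[g] - 9: c == 3*a[-a[g] + 3*s - 8] - 6
Before c := s: s == 3*a[-a[g] + 3*s - 8] - 6
Before havoc c: s == 3*a[-a[g] + 3*s - 8] - 6
Answer: WP = s == 3*a[-a[g] + 3*s - 8] - 6


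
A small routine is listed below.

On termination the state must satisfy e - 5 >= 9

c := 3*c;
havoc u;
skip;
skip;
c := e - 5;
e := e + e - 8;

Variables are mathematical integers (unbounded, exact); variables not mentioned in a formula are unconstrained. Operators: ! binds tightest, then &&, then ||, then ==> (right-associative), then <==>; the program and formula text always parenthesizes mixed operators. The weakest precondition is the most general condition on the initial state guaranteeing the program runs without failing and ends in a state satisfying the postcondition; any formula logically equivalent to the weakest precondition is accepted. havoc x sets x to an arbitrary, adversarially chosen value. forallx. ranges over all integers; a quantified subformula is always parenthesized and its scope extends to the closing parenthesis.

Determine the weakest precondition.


Working backward. After the program, the postcondition e - 5 >= 9 must hold; in canonical form it is e >= 14.
Before e := e + e - 8: 2*e >= 22
Before c := e - 5: 2*e >= 22
Before skip: 2*e >= 22
Before skip: 2*e >= 22
Before havoc u: 2*e >= 22
Before c := 3*c: 2*e >= 22
Answer: WP = 2*e >= 22


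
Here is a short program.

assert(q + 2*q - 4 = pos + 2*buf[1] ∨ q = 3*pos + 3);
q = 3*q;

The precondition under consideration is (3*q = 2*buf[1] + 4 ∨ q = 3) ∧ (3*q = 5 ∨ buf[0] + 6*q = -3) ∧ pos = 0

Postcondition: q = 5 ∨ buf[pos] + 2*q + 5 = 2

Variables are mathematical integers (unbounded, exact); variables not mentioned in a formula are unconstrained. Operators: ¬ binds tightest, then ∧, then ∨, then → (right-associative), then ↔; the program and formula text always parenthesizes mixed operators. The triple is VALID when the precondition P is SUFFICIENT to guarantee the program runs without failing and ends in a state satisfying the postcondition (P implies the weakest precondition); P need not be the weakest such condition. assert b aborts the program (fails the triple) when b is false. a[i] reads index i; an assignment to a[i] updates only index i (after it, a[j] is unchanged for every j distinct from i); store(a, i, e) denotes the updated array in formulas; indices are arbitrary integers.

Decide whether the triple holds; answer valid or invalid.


Working backward. After the program, the postcondition q = 5 ∨ buf[pos] + 2*q + 5 = 2 must hold; in canonical form it is q = 5 ∨ buf[pos] + 2*q = -3.
Before q := 3*q: 3*q = 5 ∨ buf[pos] + 6*q = -3
Before assert q + 2*q - 4 = pos + 2*buf[1] ∨ q = 3*pos + 3: (3*q = 2*buf[1] + pos + 4 ∨ q = 3*pos + 3) ∧ (3*q = 5 ∨ buf[pos] + 6*q = -3)
The weakest precondition is (3*q = 2*buf[1] + pos + 4 ∨ q = 3*pos + 3) ∧ (3*q = 5 ∨ buf[pos] + 6*q = -3).
Check whether (3*q = 2*buf[1] + 4 ∨ q = 3) ∧ (3*q = 5 ∨ buf[0] + 6*q = -3) ∧ pos = 0 implies it.
Every state satisfying the precondition satisfies the weakest precondition: the implication holds.
Answer: valid


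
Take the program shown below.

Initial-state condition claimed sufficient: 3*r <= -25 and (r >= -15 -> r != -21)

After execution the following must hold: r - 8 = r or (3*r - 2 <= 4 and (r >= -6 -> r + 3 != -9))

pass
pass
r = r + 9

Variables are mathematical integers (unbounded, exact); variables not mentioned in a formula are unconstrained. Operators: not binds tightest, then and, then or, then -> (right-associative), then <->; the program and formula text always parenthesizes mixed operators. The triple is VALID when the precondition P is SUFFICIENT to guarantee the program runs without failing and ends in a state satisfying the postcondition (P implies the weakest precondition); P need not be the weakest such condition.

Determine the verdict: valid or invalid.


Working backward. After the program, the postcondition r - 8 = r or (3*r - 2 <= 4 and (r >= -6 -> r + 3 != -9)) must hold; in canonical form it is 3*r <= 6 and (r >= -6 -> r != -12).
Before r := r + 9: 3*r <= -21 and (r >= -15 -> r != -21)
Before skip: 3*r <= -21 and (r >= -15 -> r != -21)
Before skip: 3*r <= -21 and (r >= -15 -> r != -21)
The weakest precondition is 3*r <= -21 and (r >= -15 -> r != -21).
Check whether 3*r <= -25 and (r >= -15 -> r != -21) implies it.
Every state satisfying the precondition satisfies the weakest precondition: the implication holds.
Answer: valid


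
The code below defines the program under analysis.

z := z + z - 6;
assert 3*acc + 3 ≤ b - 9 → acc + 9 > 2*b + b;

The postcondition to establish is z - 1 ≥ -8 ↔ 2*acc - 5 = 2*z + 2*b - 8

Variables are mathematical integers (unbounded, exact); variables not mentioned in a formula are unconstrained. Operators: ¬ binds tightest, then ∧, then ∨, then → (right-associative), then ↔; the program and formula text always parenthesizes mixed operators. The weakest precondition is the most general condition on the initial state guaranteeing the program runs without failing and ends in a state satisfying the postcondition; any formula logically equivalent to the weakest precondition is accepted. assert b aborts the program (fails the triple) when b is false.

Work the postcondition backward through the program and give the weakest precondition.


Working backward. After the program, the postcondition z - 1 ≥ -8 ↔ 2*acc - 5 = 2*z + 2*b - 8 must hold; in canonical form it is z ≥ -7 ↔ 2*acc = 2*b + 2*z - 3.
Before assert 3*acc + 3 ≤ b - 9 → acc + 9 > 2*b + b: (3*acc ≤ b - 12 → acc > 3*b - 9) ∧ (z ≥ -7 ↔ 2*acc = 2*b + 2*z - 3)
Before z := z + z - 6: (3*acc ≤ b - 12 → acc > 3*b - 9) ∧ (2*z ≥ -1 ↔ 2*acc = 2*b + 4*z - 15)
Answer: WP = (3*acc ≤ b - 12 → acc > 3*b - 9) ∧ (2*z ≥ -1 ↔ 2*acc = 2*b + 4*z - 15)


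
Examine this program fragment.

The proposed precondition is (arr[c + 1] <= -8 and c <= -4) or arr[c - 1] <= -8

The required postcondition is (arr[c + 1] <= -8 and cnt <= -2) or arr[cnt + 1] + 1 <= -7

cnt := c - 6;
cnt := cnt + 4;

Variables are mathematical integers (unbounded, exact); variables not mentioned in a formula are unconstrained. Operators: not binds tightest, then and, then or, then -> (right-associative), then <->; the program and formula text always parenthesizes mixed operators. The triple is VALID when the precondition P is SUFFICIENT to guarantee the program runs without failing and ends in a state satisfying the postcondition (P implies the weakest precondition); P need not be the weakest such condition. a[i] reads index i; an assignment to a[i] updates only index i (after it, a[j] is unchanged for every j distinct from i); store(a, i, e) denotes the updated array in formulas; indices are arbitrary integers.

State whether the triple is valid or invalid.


Working backward. After the program, the postcondition (arr[c + 1] <= -8 and cnt <= -2) or arr[cnt + 1] + 1 <= -7 must hold; in canonical form it is (arr[c + 1] <= -8 and cnt <= -2) or arr[cnt + 1] <= -8.
Before cnt := cnt + 4: (arr[c + 1] <= -8 and cnt <= -6) or arr[cnt + 5] <= -8
Before cnt := c - 6: (arr[c + 1] <= -8 and c <= 0) or arr[c - 1] <= -8
The weakest precondition is (arr[c + 1] <= -8 and c <= 0) or arr[c - 1] <= -8.
Check whether (arr[c + 1] <= -8 and c <= -4) or arr[c - 1] <= -8 implies it.
Every state satisfying the precondition satisfies the weakest precondition: the implication holds.
Answer: valid


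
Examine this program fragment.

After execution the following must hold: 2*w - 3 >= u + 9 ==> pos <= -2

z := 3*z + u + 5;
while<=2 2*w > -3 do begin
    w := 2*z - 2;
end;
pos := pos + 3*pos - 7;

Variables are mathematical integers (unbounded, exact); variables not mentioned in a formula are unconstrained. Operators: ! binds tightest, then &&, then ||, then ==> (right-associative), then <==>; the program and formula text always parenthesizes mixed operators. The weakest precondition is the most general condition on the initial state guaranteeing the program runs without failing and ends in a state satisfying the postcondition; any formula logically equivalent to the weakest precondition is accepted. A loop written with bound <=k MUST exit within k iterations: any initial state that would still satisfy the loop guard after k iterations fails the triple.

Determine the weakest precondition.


Working backward. After the program, the postcondition 2*w - 3 >= u + 9 ==> pos <= -2 must hold; in canonical form it is 2*w >= u + 12 ==> pos <= -2.
Before pos := pos + 3*pos - 7: 2*w >= u + 12 ==> 4*pos <= 5
Before the loop (bound <=2), unroll the exhaustion recursion (WP_0 = exit-now case; WP_j = one more guarded iteration, up to j = 2):
  WP_0: (!(2*w > -3)) && (2*w >= u + 12 ==> 4*pos <= 5)
  WP_1: (2*w > -3 ==> ((!(4*z > 1)) && (4*z >= u + 16 ==> 4*pos <= 5))) && ((!(2*w > -3)) ==> (2*w >= u + 12 ==> 4*pos <= 5))
  WP_2: (2*w > -3 ==> ((4*z > 1 ==> ((!(4*z > 1)) && (4*z >= u + 16 ==> 4*pos <= 5))) && ((!(4*z > 1)) ==> (4*z >= u + 16 ==> 4*pos <= 5)))) && ((!(2*w > -3)) ==> (2*w >= u + 12 ==> 4*pos <= 5))
So before the loop: (2*w > -3 ==> ((4*z > 1 ==> ((!(4*z > 1)) && (4*z >= u + 16 ==> 4*pos <= 5))) && ((!(4*z > 1)) ==> (4*z >= u + 16 ==> 4*pos <= 5)))) && ((!(2*w > -3)) ==> (2*w >= u + 12 ==> 4*pos <= 5))
Before z := 3*z + u + 5: (2*w > -3 ==> ((4*u + 12*z > -19 ==> ((!(4*u + 12*z > -19)) && (3*u + 12*z >= -4 ==> 4*pos <= 5))) && ((!(4*u + 12*z > -19)) ==> (3*u + 12*z >= -4 ==> 4*pos <= 5)))) && ((!(2*w > -3)) ==> (2*w >= u + 12 ==> 4*pos <= 5))
Answer: WP = (2*w > -3 ==> ((4*u + 12*z > -19 ==> ((!(4*u + 12*z > -19)) && (3*u + 12*z >= -4 ==> 4*pos <= 5))) && ((!(4*u + 12*z > -19)) ==> (3*u + 12*z >= -4 ==> 4*pos <= 5)))) && ((!(2*w > -3)) ==> (2*w >= u + 12 ==> 4*pos <= 5))


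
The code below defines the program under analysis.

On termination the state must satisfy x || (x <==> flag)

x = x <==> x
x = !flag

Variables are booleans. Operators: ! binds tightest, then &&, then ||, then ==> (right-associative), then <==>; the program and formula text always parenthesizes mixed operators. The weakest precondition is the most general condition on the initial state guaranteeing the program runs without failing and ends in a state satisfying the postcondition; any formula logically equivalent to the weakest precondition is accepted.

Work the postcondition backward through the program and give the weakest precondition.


Working backward. After the program, x || (x <==> flag) must hold.
Before x := !flag: (!flag) || ((!flag) <==> flag)
Before x := x <==> x: (!flag) || ((!flag) <==> flag)
Answer: WP = (!flag) || ((!flag) <==> flag)


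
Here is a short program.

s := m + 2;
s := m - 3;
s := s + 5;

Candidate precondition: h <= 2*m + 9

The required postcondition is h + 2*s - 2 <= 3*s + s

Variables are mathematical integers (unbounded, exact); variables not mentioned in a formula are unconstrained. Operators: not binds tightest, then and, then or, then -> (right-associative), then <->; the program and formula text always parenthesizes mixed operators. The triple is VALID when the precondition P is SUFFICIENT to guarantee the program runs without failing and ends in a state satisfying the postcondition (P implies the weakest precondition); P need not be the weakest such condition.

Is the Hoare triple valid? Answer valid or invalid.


Working backward. After the program, the postcondition h + 2*s - 2 <= 3*s + s must hold; in canonical form it is h <= 2*s + 2.
Before s := s + 5: h <= 2*s + 12
Before s := m - 3: h <= 2*m + 6
Before s := m + 2: h <= 2*m + 6
The weakest precondition is h <= 2*m + 6.
Check whether h <= 2*m + 9 implies it.
Countermodel: at the initial state h = 1, m = -3, the precondition holds but the weakest precondition fails.
Answer: invalid


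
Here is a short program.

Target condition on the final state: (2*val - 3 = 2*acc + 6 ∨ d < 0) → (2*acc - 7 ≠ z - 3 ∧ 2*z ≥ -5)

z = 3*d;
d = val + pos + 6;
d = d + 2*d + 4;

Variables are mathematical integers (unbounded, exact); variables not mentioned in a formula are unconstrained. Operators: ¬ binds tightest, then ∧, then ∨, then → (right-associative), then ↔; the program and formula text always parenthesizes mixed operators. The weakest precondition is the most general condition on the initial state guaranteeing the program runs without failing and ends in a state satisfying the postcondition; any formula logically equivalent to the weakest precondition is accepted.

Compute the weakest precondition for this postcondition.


Working backward. After the program, the postcondition (2*val - 3 = 2*acc + 6 ∨ d < 0) → (2*acc - 7 ≠ z - 3 ∧ 2*z ≥ -5) must hold; in canonical form it is (2*val = 2*acc + 9 ∨ d < 0) → (2*acc ≠ z + 4 ∧ 2*z ≥ -5).
Before d := d + 2*d + 4: (2*val = 2*acc + 9 ∨ 3*d < -4) → (2*acc ≠ z + 4 ∧ 2*z ≥ -5)
Before d := val + pos + 6: (2*val = 2*acc + 9 ∨ 3*pos + 3*val < -22) → (2*acc ≠ z + 4 ∧ 2*z ≥ -5)
Before z := 3*d: (2*val = 2*acc + 9 ∨ 3*pos + 3*val < -22) → (2*acc ≠ 3*d + 4 ∧ 6*d ≥ -5)
Answer: WP = (2*val = 2*acc + 9 ∨ 3*pos + 3*val < -22) → (2*acc ≠ 3*d + 4 ∧ 6*d ≥ -5)


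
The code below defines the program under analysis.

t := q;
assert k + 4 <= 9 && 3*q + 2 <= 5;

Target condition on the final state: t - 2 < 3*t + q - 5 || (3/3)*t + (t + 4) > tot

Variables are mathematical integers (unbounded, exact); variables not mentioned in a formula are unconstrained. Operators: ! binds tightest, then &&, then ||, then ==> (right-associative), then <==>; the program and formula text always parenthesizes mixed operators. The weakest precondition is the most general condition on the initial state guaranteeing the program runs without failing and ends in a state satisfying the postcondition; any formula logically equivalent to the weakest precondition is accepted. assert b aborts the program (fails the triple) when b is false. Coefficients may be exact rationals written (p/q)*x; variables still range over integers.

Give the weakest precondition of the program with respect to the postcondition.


Working backward. After the program, the postcondition t - 2 < 3*t + q - 5 || (3/3)*t + (t + 4) > tot must hold; in canonical form it is q + 2*t > 3 || 2*t > tot - 4.
Before assert k + 4 <= 9 && 3*q + 2 <= 5: k <= 5 && 3*q <= 3 && (q + 2*t > 3 || 2*t > tot - 4)
Before t := q: k <= 5 && 3*q <= 3 && (3*q > 3 || 2*q > tot - 4)
Answer: WP = k <= 5 && 3*q <= 3 && (3*q > 3 || 2*q > tot - 4)


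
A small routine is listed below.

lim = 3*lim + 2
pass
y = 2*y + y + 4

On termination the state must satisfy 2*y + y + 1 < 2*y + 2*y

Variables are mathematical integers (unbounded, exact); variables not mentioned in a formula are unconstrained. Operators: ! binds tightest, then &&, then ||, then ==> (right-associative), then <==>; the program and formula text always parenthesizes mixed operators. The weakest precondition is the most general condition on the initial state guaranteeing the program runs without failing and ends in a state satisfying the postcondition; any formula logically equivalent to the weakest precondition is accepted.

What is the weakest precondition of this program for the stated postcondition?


Working backward. After the program, the postcondition 2*y + y + 1 < 2*y + 2*y must hold; in canonical form it is y > 1.
Before y := 2*y + y + 4: 3*y > -3
Before skip: 3*y > -3
Before lim := 3*lim + 2: 3*y > -3
Answer: WP = 3*y > -3


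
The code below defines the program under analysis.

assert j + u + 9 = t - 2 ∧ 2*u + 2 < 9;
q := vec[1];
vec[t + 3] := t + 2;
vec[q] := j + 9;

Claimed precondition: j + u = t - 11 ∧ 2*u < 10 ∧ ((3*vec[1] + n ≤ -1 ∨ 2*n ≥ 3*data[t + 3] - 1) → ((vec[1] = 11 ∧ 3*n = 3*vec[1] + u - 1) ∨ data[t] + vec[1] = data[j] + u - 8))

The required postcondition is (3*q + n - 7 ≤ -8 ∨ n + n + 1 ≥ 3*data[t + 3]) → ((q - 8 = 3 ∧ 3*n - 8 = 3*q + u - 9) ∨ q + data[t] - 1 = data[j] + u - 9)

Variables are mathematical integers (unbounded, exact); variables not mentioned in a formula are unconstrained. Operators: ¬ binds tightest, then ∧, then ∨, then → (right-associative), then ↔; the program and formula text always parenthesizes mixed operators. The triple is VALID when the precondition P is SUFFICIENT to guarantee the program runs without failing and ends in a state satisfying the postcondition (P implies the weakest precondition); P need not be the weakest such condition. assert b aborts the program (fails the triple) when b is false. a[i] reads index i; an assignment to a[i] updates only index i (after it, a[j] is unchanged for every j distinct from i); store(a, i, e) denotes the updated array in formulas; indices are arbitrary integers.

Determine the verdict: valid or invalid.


Working backward. After the program, the postcondition (3*q + n - 7 ≤ -8 ∨ n + n + 1 ≥ 3*data[t + 3]) → ((q - 8 = 3 ∧ 3*n - 8 = 3*q + u - 9) ∨ q + data[t] - 1 = data[j] + u - 9) must hold; in canonical form it is (n + 3*q ≤ -1 ∨ 2*n ≥ 3*data[t + 3] - 1) → ((q = 11 ∧ 3*n = 3*q + u - 1) ∨ data[t] + q = data[j] + u - 8).
Before vec[q] := j + 9: (n + 3*q ≤ -1 ∨ 2*n ≥ 3*data[t + 3] - 1) → ((q = 11 ∧ 3*n = 3*q + u - 1) ∨ data[t] + q = data[j] + u - 8)
Before vec[t + 3] := t + 2: (n + 3*q ≤ -1 ∨ 2*n ≥ 3*data[t + 3] - 1) → ((q = 11 ∧ 3*n = 3*q + u - 1) ∨ data[t] + q = data[j] + u - 8)
Before q := vec[1]: (3*vec[1] + n ≤ -1 ∨ 2*n ≥ 3*data[t + 3] - 1) → ((vec[1] = 11 ∧ 3*n = 3*vec[1] + u - 1) ∨ data[t] + vec[1] = data[j] + u - 8)
Before assert j + u + 9 = t - 2 ∧ 2*u + 2 < 9: j + u = t - 11 ∧ 2*u < 7 ∧ ((3*vec[1] + n ≤ -1 ∨ 2*n ≥ 3*data[t + 3] - 1) → ((vec[1] = 11 ∧ 3*n = 3*vec[1] + u - 1) ∨ data[t] + vec[1] = data[j] + u - 8))
The weakest precondition is j + u = t - 11 ∧ 2*u < 7 ∧ ((3*vec[1] + n ≤ -1 ∨ 2*n ≥ 3*data[t + 3] - 1) → ((vec[1] = 11 ∧ 3*n = 3*vec[1] + u - 1) ∨ data[t] + vec[1] = data[j] + u - 8)).
Check whether j + u = t - 11 ∧ 2*u < 10 ∧ ((3*vec[1] + n ≤ -1 ∨ 2*n ≥ 3*data[t + 3] - 1) → ((vec[1] = 11 ∧ 3*n = 3*vec[1] + u - 1) ∨ data[t] + vec[1] = data[j] + u - 8)) implies it.
Countermodel: at the initial state data = {[-15] = 2, [0] = 2, [1] = 2, [3] = 2, elsewhere 2}, j = -15, n = 2, t = 0, u = 4, vec = {[-15] = 0, [0] = 0, [1] = 0, [3] = 0, elsewhere 0}, the precondition holds but the weakest precondition fails.
Answer: invalid


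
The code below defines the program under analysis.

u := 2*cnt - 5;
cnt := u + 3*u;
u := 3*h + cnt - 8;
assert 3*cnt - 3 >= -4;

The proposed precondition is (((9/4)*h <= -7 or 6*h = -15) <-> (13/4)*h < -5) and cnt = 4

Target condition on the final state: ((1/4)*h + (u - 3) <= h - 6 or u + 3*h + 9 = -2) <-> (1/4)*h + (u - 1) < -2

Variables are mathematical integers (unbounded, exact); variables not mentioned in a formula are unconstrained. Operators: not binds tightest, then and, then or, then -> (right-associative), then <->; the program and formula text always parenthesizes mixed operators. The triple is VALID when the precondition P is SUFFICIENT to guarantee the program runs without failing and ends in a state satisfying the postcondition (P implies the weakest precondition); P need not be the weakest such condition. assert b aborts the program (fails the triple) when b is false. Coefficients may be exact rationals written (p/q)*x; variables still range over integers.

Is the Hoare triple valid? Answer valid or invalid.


Working backward. After the program, the postcondition ((1/4)*h + (u - 3) <= h - 6 or u + 3*h + 9 = -2) <-> (1/4)*h + (u - 1) < -2 must hold; in canonical form it is (u <= (3/4)*h - 3 or 3*h + u = -11) <-> (1/4)*h + u < -1.
Before assert 3*cnt - 3 >= -4: 3*cnt >= -1 and ((u <= (3/4)*h - 3 or 3*h + u = -11) <-> (1/4)*h + u < -1)
Before u := 3*h + cnt - 8: 3*cnt >= -1 and ((cnt + (9/4)*h <= 5 or cnt + 6*h = -3) <-> cnt + (13/4)*h < 7)
Before cnt := u + 3*u: 12*u >= -1 and (((9/4)*h + 4*u <= 5 or 6*h + 4*u = -3) <-> (13/4)*h + 4*u < 7)
Before u := 2*cnt - 5: 24*cnt >= 59 and ((8*cnt + (9/4)*h <= 25 or 8*cnt + 6*h = 17) <-> 8*cnt + (13/4)*h < 27)
The weakest precondition is 24*cnt >= 59 and ((8*cnt + (9/4)*h <= 25 or 8*cnt + 6*h = 17) <-> 8*cnt + (13/4)*h < 27).
Check whether (((9/4)*h <= -7 or 6*h = -15) <-> (13/4)*h < -5) and cnt = 4 implies it.
Every state satisfying the precondition satisfies the weakest precondition: the implication holds.
Answer: valid


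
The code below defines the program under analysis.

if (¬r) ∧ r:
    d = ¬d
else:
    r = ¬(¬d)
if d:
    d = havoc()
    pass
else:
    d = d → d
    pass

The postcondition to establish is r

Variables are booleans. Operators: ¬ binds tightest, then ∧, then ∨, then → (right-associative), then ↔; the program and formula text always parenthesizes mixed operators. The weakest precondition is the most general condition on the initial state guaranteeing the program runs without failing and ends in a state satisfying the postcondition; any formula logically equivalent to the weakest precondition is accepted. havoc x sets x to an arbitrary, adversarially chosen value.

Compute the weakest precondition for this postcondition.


Working backward. After the program, r must hold.
Then branch requires r; else branch requires r.
Before the if: (d → r) ∧ ((¬d) → r)
Then branch requires ((¬d) → r) ∧ (d → r); else branch requires (¬d) → d.
Before the if: (¬d) → d
Answer: WP = (¬d) → d


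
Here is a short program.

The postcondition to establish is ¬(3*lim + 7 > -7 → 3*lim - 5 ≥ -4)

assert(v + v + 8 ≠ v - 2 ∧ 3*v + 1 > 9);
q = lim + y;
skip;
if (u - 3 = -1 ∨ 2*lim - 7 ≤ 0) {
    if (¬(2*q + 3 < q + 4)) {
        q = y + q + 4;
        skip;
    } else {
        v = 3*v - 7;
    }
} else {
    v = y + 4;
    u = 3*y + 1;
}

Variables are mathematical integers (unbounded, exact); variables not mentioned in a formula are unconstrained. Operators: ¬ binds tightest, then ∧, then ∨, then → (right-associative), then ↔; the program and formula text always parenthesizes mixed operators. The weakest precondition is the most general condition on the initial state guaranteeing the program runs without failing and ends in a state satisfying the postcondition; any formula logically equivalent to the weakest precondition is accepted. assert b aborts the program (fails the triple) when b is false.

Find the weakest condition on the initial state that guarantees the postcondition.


Working backward. After the program, the postcondition ¬(3*lim + 7 > -7 → 3*lim - 5 ≥ -4) must hold; in canonical form it is ¬(3*lim > -14 → 3*lim ≥ 1).
Then branch requires ((¬(q < 1)) → (¬(3*lim > -14 → 3*lim ≥ 1))) ∧ (q < 1 → (¬(3*lim > -14 → 3*lim ≥ 1))); else branch requires ¬(3*lim > -14 → 3*lim ≥ 1).
Before the if: ((u = 2 ∨ 2*lim ≤ 7) → (((¬(q < 1)) → (¬(3*lim > -14 → 3*lim ≥ 1))) ∧ (q < 1 → (¬(3*lim > -14 → 3*lim ≥ 1))))) ∧ ((¬(u = 2 ∨ 2*lim ≤ 7)) → (¬(3*lim > -14 → 3*lim ≥ 1)))
Before skip: ((u = 2 ∨ 2*lim ≤ 7) → (((¬(q < 1)) → (¬(3*lim > -14 → 3*lim ≥ 1))) ∧ (q < 1 → (¬(3*lim > -14 → 3*lim ≥ 1))))) ∧ ((¬(u = 2 ∨ 2*lim ≤ 7)) → (¬(3*lim > -14 → 3*lim ≥ 1)))
Before q := lim + y: ((u = 2 ∨ 2*lim ≤ 7) → (((¬(lim + y < 1)) → (¬(3*lim > -14 → 3*lim ≥ 1))) ∧ (lim + y < 1 → (¬(3*lim > -14 → 3*lim ≥ 1))))) ∧ ((¬(u = 2 ∨ 2*lim ≤ 7)) → (¬(3*lim > -14 → 3*lim ≥ 1)))
Before assert v + v + 8 ≠ v - 2 ∧ 3*v + 1 > 9: v ≠ -10 ∧ 3*v > 8 ∧ ((u = 2 ∨ 2*lim ≤ 7) → (((¬(lim + y < 1)) → (¬(3*lim > -14 → 3*lim ≥ 1))) ∧ (lim + y < 1 → (¬(3*lim > -14 → 3*lim ≥ 1))))) ∧ ((¬(u = 2 ∨ 2*lim ≤ 7)) → (¬(3*lim > -14 → 3*lim ≥ 1)))
Answer: WP = v ≠ -10 ∧ 3*v > 8 ∧ ((u = 2 ∨ 2*lim ≤ 7) → (((¬(lim + y < 1)) → (¬(3*lim > -14 → 3*lim ≥ 1))) ∧ (lim + y < 1 → (¬(3*lim > -14 → 3*lim ≥ 1))))) ∧ ((¬(u = 2 ∨ 2*lim ≤ 7)) → (¬(3*lim > -14 → 3*lim ≥ 1)))


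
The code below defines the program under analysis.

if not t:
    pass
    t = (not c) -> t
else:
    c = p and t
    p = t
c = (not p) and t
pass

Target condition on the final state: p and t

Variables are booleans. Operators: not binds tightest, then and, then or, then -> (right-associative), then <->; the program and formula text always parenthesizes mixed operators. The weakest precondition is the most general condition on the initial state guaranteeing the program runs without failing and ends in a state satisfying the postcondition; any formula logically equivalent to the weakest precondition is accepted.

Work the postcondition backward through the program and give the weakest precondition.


Working backward. After the program, p and t must hold.
Before skip: p and t
Before c := (not p) and t: p and t
Then branch requires p and ((not c) -> t); else branch requires t.
Before the if: (not t) -> (p and ((not c) -> t))
Answer: WP = (not t) -> (p and ((not c) -> t))


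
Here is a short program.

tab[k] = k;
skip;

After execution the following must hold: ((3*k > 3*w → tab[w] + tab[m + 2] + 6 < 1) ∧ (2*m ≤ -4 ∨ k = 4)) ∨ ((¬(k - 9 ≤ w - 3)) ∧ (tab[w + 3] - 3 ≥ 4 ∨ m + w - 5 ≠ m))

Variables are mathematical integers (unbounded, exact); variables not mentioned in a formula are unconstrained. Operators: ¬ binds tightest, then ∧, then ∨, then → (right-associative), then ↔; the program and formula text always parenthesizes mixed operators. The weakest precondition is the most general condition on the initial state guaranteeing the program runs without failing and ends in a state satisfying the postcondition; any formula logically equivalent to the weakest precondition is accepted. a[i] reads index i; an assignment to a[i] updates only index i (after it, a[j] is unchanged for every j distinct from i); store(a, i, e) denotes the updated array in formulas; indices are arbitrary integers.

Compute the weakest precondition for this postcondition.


Working backward. After the program, the postcondition ((3*k > 3*w → tab[w] + tab[m + 2] + 6 < 1) ∧ (2*m ≤ -4 ∨ k = 4)) ∨ ((¬(k - 9 ≤ w - 3)) ∧ (tab[w + 3] - 3 ≥ 4 ∨ m + w - 5 ≠ m)) must hold; in canonical form it is ((3*k > 3*w → tab[m + 2] + tab[w] < -5) ∧ (2*m ≤ -4 ∨ k = 4)) ∨ ((¬(k ≤ w + 6)) ∧ (tab[w + 3] ≥ 7 ∨ w ≠ 5)).
Before skip: ((3*k > 3*w → tab[m + 2] + tab[w] < -5) ∧ (2*m ≤ -4 ∨ k = 4)) ∨ ((¬(k ≤ w + 6)) ∧ (tab[w + 3] ≥ 7 ∨ w ≠ 5))
Before tab[k] := k: ((3*k > 3*w → store(tab, k, k)[m + 2] + store(tab, k, k)[w] < -5) ∧ (2*m ≤ -4 ∨ k = 4)) ∨ ((¬(k ≤ w + 6)) ∧ (store(tab, k, k)[w + 3] ≥ 7 ∨ w ≠ 5))
Answer: WP = ((3*k > 3*w → store(tab, k, k)[m + 2] + store(tab, k, k)[w] < -5) ∧ (2*m ≤ -4 ∨ k = 4)) ∨ ((¬(k ≤ w + 6)) ∧ (store(tab, k, k)[w + 3] ≥ 7 ∨ w ≠ 5))


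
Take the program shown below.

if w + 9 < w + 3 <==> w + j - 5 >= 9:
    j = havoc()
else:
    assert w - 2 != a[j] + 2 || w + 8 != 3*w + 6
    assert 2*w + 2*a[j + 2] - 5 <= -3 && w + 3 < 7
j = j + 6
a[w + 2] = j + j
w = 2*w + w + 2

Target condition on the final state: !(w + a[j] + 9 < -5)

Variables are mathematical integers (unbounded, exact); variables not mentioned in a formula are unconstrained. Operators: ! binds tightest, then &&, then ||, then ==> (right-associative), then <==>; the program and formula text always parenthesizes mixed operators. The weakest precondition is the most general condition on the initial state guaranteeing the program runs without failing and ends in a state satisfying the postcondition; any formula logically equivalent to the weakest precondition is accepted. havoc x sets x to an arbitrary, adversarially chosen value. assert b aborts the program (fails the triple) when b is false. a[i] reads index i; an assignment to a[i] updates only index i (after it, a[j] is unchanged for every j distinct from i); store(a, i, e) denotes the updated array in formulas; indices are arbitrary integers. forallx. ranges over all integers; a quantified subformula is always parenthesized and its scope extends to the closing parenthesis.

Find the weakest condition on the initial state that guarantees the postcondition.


Working backward. After the program, the postcondition !(w + a[j] + 9 < -5) must hold; in canonical form it is !(a[j] + w < -14).
Before w := 2*w + w + 2: !(a[j] + 3*w < -16)
Before a[w + 2] := j + j: !(store(a, w + 2, 2*j)[j] + 3*w < -16)
Before j := j + 6: !(store(a, w + 2, 2*j + 12)[j + 6] + 3*w < -16)
Then branch requires forall j_1. (!(store(a, w + 2, 2*j_1 + 12)[j_1 + 6] + 3*w < -16)); else branch requires (w != a[j] + 4 || 2*w != 2) && 2*a[j + 2] + 2*w <= 2 && w < 4 && (!(store(a, w + 2, 2*j + 12)[j + 6] + 3*w < -16)).
Before the if: ((!(j + w >= 14)) ==> (forall j_1. (!(store(a, w + 2, 2*j_1 + 12)[j_1 + 6] + 3*w < -16)))) && (j + w >= 14 ==> ((w != a[j] + 4 || 2*w != 2) && 2*a[j + 2] + 2*w <= 2 && w < 4 && (!(store(a, w + 2, 2*j + 12)[j + 6] + 3*w < -16))))
Answer: WP = ((!(j + w >= 14)) ==> (forall j_1. (!(store(a, w + 2, 2*j_1 + 12)[j_1 + 6] + 3*w < -16)))) && (j + w >= 14 ==> ((w != a[j] + 4 || 2*w != 2) && 2*a[j + 2] + 2*w <= 2 && w < 4 && (!(store(a, w + 2, 2*j + 12)[j + 6] + 3*w < -16))))


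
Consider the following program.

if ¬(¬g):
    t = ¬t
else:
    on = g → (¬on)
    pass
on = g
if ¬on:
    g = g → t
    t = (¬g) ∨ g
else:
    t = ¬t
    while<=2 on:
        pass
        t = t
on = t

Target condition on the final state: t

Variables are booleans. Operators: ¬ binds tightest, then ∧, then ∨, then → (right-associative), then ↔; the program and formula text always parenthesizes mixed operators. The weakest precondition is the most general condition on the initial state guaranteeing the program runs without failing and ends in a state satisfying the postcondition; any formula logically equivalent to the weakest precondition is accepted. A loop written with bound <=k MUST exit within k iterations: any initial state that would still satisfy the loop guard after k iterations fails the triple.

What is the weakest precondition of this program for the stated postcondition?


Working backward. After the program, t must hold.
Before on := t: t
Then branch requires true; else branch requires (on → ((on → ((¬on) ∧ (¬t))) ∧ ((¬on) → (¬t)))) ∧ ((¬on) → (¬t)).
Before the if: on → ((on → ((on → ((¬on) ∧ (¬t))) ∧ ((¬on) → (¬t)))) ∧ ((¬on) → (¬t)))
Before on := g: g → ((g → ((g → ((¬g) ∧ (¬t))) ∧ ((¬g) → (¬t)))) ∧ ((¬g) → (¬t)))
Then branch requires g → ((g → ((g → ((¬g) ∧ t)) ∧ ((¬g) → t))) ∧ ((¬g) → t)); else branch requires g → ((g → ((g → ((¬g) ∧ (¬t))) ∧ ((¬g) → (¬t)))) ∧ ((¬g) → (¬t))).
Before the if: (g → (g → ((g → ((g → ((¬g) ∧ t)) ∧ ((¬g) → t))) ∧ ((¬g) → t)))) ∧ ((¬g) → (g → ((g → ((g → ((¬g) ∧ (¬t))) ∧ ((¬g) → (¬t)))) ∧ ((¬g) → (¬t)))))
Answer: WP = (g → (g → ((g → ((g → ((¬g) ∧ t)) ∧ ((¬g) → t))) ∧ ((¬g) → t)))) ∧ ((¬g) → (g → ((g → ((g → ((¬g) ∧ (¬t))) ∧ ((¬g) → (¬t)))) ∧ ((¬g) → (¬t)))))


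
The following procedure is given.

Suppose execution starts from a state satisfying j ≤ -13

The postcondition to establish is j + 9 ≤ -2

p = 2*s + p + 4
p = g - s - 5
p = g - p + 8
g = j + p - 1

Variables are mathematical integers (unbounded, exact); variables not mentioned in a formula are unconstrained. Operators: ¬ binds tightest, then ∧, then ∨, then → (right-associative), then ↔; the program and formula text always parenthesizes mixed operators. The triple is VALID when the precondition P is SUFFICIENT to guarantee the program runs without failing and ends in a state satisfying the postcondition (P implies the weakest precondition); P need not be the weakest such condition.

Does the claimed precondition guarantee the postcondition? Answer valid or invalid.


Working backward. After the program, the postcondition j + 9 ≤ -2 must hold; in canonical form it is j ≤ -11.
Before g := j + p - 1: j ≤ -11
Before p := g - p + 8: j ≤ -11
Before p := g - s - 5: j ≤ -11
Before p := 2*s + p + 4: j ≤ -11
The weakest precondition is j ≤ -11.
Check whether j ≤ -13 implies it.
Every state satisfying the precondition satisfies the weakest precondition: the implication holds.
Answer: valid


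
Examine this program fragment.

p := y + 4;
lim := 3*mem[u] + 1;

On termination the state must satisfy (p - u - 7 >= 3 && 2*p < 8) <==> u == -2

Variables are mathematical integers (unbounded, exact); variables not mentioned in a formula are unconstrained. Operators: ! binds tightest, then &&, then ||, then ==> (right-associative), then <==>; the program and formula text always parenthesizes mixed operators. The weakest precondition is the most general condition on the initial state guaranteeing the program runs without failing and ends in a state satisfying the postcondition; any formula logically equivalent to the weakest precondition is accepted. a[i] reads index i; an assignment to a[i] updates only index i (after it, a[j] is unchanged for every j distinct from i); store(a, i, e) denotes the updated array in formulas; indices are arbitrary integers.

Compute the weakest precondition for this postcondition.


Working backward. After the program, the postcondition (p - u - 7 >= 3 && 2*p < 8) <==> u == -2 must hold; in canonical form it is (p >= u + 10 && 2*p < 8) <==> u == -2.
Before lim := 3*mem[u] + 1: (p >= u + 10 && 2*p < 8) <==> u == -2
Before p := y + 4: (y >= u + 6 && 2*y < 0) <==> u == -2
Answer: WP = (y >= u + 6 && 2*y < 0) <==> u == -2


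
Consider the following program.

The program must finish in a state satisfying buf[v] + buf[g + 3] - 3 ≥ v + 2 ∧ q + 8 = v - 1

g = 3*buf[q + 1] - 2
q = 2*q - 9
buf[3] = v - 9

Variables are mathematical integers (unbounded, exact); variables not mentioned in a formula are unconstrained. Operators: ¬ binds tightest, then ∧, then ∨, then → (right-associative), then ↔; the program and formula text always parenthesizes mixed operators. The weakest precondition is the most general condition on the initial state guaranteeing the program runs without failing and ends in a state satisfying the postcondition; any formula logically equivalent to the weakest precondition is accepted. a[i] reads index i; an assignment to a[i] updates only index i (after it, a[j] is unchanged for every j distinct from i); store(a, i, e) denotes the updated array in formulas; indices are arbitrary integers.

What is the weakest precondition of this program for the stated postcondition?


Working backward. After the program, the postcondition buf[v] + buf[g + 3] - 3 ≥ v + 2 ∧ q + 8 = v - 1 must hold; in canonical form it is buf[g + 3] + buf[v] ≥ v + 5 ∧ q = v - 9.
Before buf[3] := v - 9: store(buf, 3, v - 9)[g + 3] + store(buf, 3, v - 9)[v] ≥ v + 5 ∧ q = v - 9
Before q := 2*q - 9: store(buf, 3, v - 9)[g + 3] + store(buf, 3, v - 9)[v] ≥ v + 5 ∧ 2*q = v
Before g := 3*buf[q + 1] - 2: store(buf, 3, v - 9)[3*buf[q + 1] + 1] + store(buf, 3, v - 9)[v] ≥ v + 5 ∧ 2*q = v
Answer: WP = store(buf, 3, v - 9)[3*buf[q + 1] + 1] + store(buf, 3, v - 9)[v] ≥ v + 5 ∧ 2*q = v
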